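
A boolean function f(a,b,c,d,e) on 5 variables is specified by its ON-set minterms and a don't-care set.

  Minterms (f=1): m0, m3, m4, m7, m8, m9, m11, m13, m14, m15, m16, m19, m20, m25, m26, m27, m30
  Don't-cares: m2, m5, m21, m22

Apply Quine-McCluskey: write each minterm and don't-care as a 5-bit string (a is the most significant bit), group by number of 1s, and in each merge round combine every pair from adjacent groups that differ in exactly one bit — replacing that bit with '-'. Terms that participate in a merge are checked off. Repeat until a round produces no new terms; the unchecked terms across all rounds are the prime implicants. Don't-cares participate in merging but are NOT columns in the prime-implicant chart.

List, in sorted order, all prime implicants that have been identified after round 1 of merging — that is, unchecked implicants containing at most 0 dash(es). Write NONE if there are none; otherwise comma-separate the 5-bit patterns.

NONE

size-2^0 implicants → 00000(✓)  00010(✓)  00011(✓)  00100(✓)  00101(✓)  00111(✓)  01000(✓)  01001(✓)  01011(✓)  01101(✓)  01110(✓)  01111(✓)  10000(✓)  10011(✓)  10100(✓)  10101(✓)  10110(✓)  11001(✓)  11010(✓)  11011(✓)  11110(✓)
size-2^1 implicants → -0000(✓)  -0011(✓)  -0100(✓)  -0101(✓)  -1001(✓)  -1011(✓)  -1110  0-000  0-011(✓)  0-101(✓)  0-111(✓)  00-00(✓)  00-11(✓)  000-0  0001-  001-1(✓)  0010-(✓)  01-01(✓)  01-11(✓)  010-1(✓)  0100-  011-1(✓)  0111-  1-011(✓)  1-110  10-00(✓)  101-0  1010-(✓)  11-10  110-1(✓)  1101-
size-2^2 implicants → --011  -0-00  -010-  -10-1  0--11  0-1-1  01--1
Unchecked terms (primes): --011, -0-00, -010-, -10-1, -1110, 0--11, 0-000, 0-1-1, 000-0, 0001-, 01--1, 0100-, 0111-, 1-110, 101-0, 11-10, 1101-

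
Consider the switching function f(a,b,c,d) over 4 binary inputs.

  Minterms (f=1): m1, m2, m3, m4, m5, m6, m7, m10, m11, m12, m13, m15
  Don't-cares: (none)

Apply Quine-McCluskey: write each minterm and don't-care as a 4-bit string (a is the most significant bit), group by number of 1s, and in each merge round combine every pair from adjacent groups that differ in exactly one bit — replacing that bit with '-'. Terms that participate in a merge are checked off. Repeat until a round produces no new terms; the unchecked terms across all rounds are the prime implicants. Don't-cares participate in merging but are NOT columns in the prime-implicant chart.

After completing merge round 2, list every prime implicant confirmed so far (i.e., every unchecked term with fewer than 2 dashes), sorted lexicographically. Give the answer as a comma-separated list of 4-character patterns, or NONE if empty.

[col 0] 0001*, 0010*, 0011*, 0100*, 0101*, 0110*, 0111*, 1010*, 1011*, 1100*, 1101*, 1111*
[col 1] -010*, -011*, -100*, -101*, -111*, 0-01*, 0-10*, 0-11*, 00-1*, 001-*, 01-0*, 01-1*, 010-*, 011-*, 1-11*, 101-*, 11-1*, 110-*
[col 2] --11, -01-, -1-1, -10-, 0--1, 0-1-, 01--
Prime implicants: --11, -01-, -1-1, -10-, 0--1, 0-1-, 01--

NONE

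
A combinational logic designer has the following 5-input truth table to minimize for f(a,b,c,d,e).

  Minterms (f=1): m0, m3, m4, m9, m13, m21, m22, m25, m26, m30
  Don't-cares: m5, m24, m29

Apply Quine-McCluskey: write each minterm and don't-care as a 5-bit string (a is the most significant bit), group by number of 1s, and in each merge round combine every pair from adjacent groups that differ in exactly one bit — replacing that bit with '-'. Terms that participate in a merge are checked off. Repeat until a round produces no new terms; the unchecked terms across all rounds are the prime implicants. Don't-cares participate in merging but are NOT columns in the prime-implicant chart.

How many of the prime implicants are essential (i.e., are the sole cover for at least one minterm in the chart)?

5

Round 0: 00000✓ 00011 00100✓ 00101✓ 01001✓ 01101✓ 10101✓ 10110✓ 11000✓ 11001✓ 11010✓ 11101✓ 11110✓
Round 1: -0101✓ -1001✓ -1101✓ 0-101✓ 00-00 0010- 01-01✓ 1-101✓ 1-110 11-01✓ 11-10 110-0 1100-
Round 2: --101 -1-01
PIs = {--101, -1-01, 00-00, 00011, 0010-, 1-110, 11-10, 110-0, 1100-}
Coverage chart:
  m0: 00-00 ←essential
  m3: 00011 ←essential
  m4: 00-00,0010-
  m9: -1-01 ←essential
  m13: --101,-1-01
  m21: --101 ←essential
  m22: 1-110 ←essential
  m25: -1-01,1100-
  m26: 11-10,110-0
  m30: 1-110,11-10
Essential: --101, -1-01, 00-00, 00011, 1-110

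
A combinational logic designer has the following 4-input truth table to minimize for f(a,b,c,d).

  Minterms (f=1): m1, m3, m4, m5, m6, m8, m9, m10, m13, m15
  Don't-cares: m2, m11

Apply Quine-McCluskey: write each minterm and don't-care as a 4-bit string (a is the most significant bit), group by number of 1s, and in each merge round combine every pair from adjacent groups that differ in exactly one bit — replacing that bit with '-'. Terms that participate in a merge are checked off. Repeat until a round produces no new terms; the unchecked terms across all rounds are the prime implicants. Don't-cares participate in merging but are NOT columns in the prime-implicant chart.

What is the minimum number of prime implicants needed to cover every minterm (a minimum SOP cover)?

[col 0] 0001*, 0010*, 0011*, 0100*, 0101*, 0110*, 1000*, 1001*, 1010*, 1011*, 1101*, 1111*
[col 1] -001*, -010*, -011*, -101*, 0-01*, 0-10, 00-1*, 001-*, 01-0, 010-, 1-01*, 1-11*, 10-0*, 10-1*, 100-*, 101-*, 11-1*
[col 2] --01, -0-1, -01-, 1--1, 10--
Prime implicants: --01, -0-1, -01-, 0-10, 01-0, 010-, 1--1, 10--
PI chart (minterm → PIs covering it):
  1 | --01,-0-1
  3 | -0-1,-01-
  4 | 01-0,010-
  5 | --01,010-
  6 | 0-10,01-0
  8 | 10--  (sole → essential)
  9 | --01,-0-1,1--1,10--
  10 | -01-,10--
  13 | --01,1--1
  15 | 1--1  (sole → essential)
Essential prime implicants: 1--1, 10--
Petrick residual → --01, -0-1, 01-0
Minimum SOP uses 5 PIs: c'd + b'd + a'bd' + ad + ab'

5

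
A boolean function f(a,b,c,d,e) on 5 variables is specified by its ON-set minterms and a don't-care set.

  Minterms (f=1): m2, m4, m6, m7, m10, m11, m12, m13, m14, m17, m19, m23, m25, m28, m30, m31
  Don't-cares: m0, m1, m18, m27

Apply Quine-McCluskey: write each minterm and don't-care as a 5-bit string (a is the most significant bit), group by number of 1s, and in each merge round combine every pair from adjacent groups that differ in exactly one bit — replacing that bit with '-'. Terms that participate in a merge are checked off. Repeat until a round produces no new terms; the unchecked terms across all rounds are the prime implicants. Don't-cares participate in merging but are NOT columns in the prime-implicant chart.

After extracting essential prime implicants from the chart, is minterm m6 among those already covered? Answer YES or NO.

[col 0] 00000*, 00001*, 00010*, 00100*, 00110*, 00111*, 01010*, 01011*, 01100*, 01101*, 01110*, 10001*, 10010*, 10011*, 10111*, 11001*, 11011*, 11100*, 11110*, 11111*
[col 1] -0001, -0010, -0111, -1011, -1100*, -1110*, 0-010*, 0-100*, 0-110*, 00-00*, 00-10*, 000-0*, 0000-, 001-0*, 0011-, 01-10*, 0101-, 011-0*, 0110-, 1-001*, 1-011*, 1-111*, 10-11*, 100-1*, 1001-, 11-11*, 110-1*, 111-0*, 1111-
[col 2] -11-0, 0--10, 0-1-0, 00--0, 1--11, 1-0-1
Prime implicants: -0001, -0010, -0111, -1011, -11-0, 0--10, 0-1-0, 00--0, 0000-, 0011-, 0101-, 0110-, 1--11, 1-0-1, 1001-, 1111-
PI chart (minterm → PIs covering it):
  2 | -0010,0--10,00--0
  4 | 0-1-0,00--0
  6 | 0--10,0-1-0,00--0,0011-
  7 | -0111,0011-
  10 | 0--10,0101-
  11 | -1011,0101-
  12 | -11-0,0-1-0,0110-
  13 | 0110-  (sole → essential)
  14 | -11-0,0--10,0-1-0
  17 | -0001,1-0-1
  19 | 1--11,1-0-1,1001-
  23 | -0111,1--11
  25 | 1-0-1  (sole → essential)
  28 | -11-0  (sole → essential)
  30 | -11-0,1111-
  31 | 1--11,1111-
Essential prime implicants: -11-0, 0110-, 1-0-1

NO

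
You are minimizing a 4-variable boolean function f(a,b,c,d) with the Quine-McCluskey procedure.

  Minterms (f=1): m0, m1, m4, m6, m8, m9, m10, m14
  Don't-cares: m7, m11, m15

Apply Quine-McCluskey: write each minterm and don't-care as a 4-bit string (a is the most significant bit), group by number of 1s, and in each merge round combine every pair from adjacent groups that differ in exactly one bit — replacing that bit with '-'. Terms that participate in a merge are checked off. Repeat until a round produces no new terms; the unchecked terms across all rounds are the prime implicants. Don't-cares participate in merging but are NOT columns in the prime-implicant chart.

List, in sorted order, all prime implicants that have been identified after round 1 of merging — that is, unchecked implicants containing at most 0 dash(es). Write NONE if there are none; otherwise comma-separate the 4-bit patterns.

NONE

Round 0: 0000✓ 0001✓ 0100✓ 0110✓ 0111✓ 1000✓ 1001✓ 1010✓ 1011✓ 1110✓ 1111✓
Round 1: -000✓ -001✓ -110✓ -111✓ 0-00 000-✓ 01-0 011-✓ 1-10✓ 1-11✓ 10-0✓ 10-1✓ 100-✓ 101-✓ 111-✓
Round 2: -00- -11- 1-1- 10--
PIs = {-00-, -11-, 0-00, 01-0, 1-1-, 10--}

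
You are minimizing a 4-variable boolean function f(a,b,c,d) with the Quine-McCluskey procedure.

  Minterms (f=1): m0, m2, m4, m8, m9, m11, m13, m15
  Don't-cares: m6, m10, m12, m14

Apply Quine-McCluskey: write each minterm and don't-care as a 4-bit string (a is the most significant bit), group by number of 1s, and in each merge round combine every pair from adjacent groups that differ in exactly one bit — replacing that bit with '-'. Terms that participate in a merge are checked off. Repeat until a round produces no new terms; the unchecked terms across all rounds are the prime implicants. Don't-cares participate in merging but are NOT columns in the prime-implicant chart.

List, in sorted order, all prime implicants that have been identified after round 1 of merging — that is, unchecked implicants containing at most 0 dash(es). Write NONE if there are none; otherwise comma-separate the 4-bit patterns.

NONE

size-2^0 implicants → 0000(✓)  0010(✓)  0100(✓)  0110(✓)  1000(✓)  1001(✓)  1010(✓)  1011(✓)  1100(✓)  1101(✓)  1110(✓)  1111(✓)
size-2^1 implicants → -000(✓)  -010(✓)  -100(✓)  -110(✓)  0-00(✓)  0-10(✓)  00-0(✓)  01-0(✓)  1-00(✓)  1-01(✓)  1-10(✓)  1-11(✓)  10-0(✓)  10-1(✓)  100-(✓)  101-(✓)  11-0(✓)  11-1(✓)  110-(✓)  111-(✓)
size-2^2 implicants → --00(✓)  --10(✓)  -0-0(✓)  -1-0(✓)  0--0(✓)  1--0(✓)  1--1(✓)  1-0-(✓)  1-1-(✓)  10--(✓)  11--(✓)
size-2^3 implicants → ---0  1---
Unchecked terms (primes): ---0, 1---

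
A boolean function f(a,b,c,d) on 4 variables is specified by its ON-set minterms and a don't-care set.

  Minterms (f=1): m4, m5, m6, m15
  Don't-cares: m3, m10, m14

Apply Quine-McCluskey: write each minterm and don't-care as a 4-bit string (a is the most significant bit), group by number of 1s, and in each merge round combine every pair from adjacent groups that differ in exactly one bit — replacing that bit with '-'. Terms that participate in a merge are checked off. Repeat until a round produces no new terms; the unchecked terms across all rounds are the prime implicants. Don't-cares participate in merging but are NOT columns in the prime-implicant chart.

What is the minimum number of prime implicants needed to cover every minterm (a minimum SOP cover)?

3

[col 0] 0011, 0100*, 0101*, 0110*, 1010*, 1110*, 1111*
[col 1] -110, 01-0, 010-, 1-10, 111-
Prime implicants: -110, 0011, 01-0, 010-, 1-10, 111-
PI chart (minterm → PIs covering it):
  4 | 01-0,010-
  5 | 010-  (sole → essential)
  6 | -110,01-0
  15 | 111-  (sole → essential)
Essential prime implicants: 010-, 111-
Petrick residual → -110
Minimum SOP uses 3 PIs: bcd' + a'bc' + abc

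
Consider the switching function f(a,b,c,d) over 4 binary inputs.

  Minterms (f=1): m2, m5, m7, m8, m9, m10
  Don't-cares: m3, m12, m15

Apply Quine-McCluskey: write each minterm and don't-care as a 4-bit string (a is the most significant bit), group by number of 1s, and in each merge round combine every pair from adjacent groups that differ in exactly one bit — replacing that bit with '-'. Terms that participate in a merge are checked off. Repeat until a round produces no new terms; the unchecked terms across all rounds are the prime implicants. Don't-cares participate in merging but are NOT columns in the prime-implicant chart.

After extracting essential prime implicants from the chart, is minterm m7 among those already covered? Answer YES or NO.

[col 0] 0010*, 0011*, 0101*, 0111*, 1000*, 1001*, 1010*, 1100*, 1111*
[col 1] -010, -111, 0-11, 001-, 01-1, 1-00, 10-0, 100-
Prime implicants: -010, -111, 0-11, 001-, 01-1, 1-00, 10-0, 100-
PI chart (minterm → PIs covering it):
  2 | -010,001-
  5 | 01-1  (sole → essential)
  7 | -111,0-11,01-1
  8 | 1-00,10-0,100-
  9 | 100-  (sole → essential)
  10 | -010,10-0
Essential prime implicants: 01-1, 100-

YES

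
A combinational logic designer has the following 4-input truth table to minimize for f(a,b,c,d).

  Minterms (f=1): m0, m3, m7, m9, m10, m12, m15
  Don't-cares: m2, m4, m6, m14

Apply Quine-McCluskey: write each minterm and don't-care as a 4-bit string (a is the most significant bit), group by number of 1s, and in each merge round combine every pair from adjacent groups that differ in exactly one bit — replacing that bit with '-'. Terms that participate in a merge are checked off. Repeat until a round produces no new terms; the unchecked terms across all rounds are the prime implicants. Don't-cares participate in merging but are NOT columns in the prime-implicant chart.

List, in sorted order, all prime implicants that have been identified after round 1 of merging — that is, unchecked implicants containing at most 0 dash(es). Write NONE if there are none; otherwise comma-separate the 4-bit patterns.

1001

size-2^0 implicants → 0000(✓)  0010(✓)  0011(✓)  0100(✓)  0110(✓)  0111(✓)  1001  1010(✓)  1100(✓)  1110(✓)  1111(✓)
size-2^1 implicants → -010(✓)  -100(✓)  -110(✓)  -111(✓)  0-00(✓)  0-10(✓)  0-11(✓)  00-0(✓)  001-(✓)  01-0(✓)  011-(✓)  1-10(✓)  11-0(✓)  111-(✓)
size-2^2 implicants → --10  -1-0  -11-  0--0  0-1-
Unchecked terms (primes): --10, -1-0, -11-, 0--0, 0-1-, 1001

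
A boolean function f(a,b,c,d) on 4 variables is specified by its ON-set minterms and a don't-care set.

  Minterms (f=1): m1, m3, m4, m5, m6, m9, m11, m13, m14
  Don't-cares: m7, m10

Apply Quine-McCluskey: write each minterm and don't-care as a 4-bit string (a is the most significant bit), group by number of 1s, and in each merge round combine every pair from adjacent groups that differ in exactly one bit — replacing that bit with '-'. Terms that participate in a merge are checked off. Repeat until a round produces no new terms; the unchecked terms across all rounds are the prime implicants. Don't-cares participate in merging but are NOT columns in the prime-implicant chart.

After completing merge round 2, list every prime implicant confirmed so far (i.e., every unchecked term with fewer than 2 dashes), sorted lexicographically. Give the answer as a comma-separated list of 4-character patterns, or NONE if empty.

-110, 1-10, 101-

[col 0] 0001*, 0011*, 0100*, 0101*, 0110*, 0111*, 1001*, 1010*, 1011*, 1101*, 1110*
[col 1] -001*, -011*, -101*, -110, 0-01*, 0-11*, 00-1*, 01-0*, 01-1*, 010-*, 011-*, 1-01*, 1-10, 10-1*, 101-
[col 2] --01, -0-1, 0--1, 01--
Prime implicants: --01, -0-1, -110, 0--1, 01--, 1-10, 101-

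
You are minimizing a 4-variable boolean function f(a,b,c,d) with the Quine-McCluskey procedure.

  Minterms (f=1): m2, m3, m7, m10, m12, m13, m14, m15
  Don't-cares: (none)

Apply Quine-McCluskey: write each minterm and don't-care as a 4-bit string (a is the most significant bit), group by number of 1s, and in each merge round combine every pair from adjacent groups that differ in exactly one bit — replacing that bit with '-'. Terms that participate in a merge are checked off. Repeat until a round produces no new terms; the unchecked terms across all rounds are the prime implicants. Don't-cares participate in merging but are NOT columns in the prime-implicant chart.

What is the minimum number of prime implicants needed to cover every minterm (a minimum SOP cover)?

3

size-2^0 implicants → 0010(✓)  0011(✓)  0111(✓)  1010(✓)  1100(✓)  1101(✓)  1110(✓)  1111(✓)
size-2^1 implicants → -010  -111  0-11  001-  1-10  11-0(✓)  11-1(✓)  110-(✓)  111-(✓)
size-2^2 implicants → 11--
Unchecked terms (primes): -010, -111, 0-11, 001-, 1-10, 11--
Minterm coverage:
  m2 ⊆ -010,001-
  m3 ⊆ 0-11,001-
  m7 ⊆ -111,0-11
  m10 ⊆ -010,1-10
  m12 ⊆ 11-- [E]
  m13 ⊆ 11-- [E]
  m14 ⊆ 1-10,11--
  m15 ⊆ -111,11--
E = {11--}
Petrick residual → -010, 0-11
Cover = b'cd' + a'cd + ab  |cover|=3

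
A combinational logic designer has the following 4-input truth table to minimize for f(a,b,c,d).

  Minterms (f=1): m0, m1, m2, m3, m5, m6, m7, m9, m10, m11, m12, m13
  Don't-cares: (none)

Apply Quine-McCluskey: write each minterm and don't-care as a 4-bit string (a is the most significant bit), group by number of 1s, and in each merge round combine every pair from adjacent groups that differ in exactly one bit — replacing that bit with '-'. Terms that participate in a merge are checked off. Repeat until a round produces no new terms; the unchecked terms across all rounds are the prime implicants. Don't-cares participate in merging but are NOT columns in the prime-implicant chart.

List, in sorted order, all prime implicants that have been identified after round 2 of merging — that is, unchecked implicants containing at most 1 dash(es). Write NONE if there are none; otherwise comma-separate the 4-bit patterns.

size-2^0 implicants → 0000(✓)  0001(✓)  0010(✓)  0011(✓)  0101(✓)  0110(✓)  0111(✓)  1001(✓)  1010(✓)  1011(✓)  1100(✓)  1101(✓)
size-2^1 implicants → -001(✓)  -010(✓)  -011(✓)  -101(✓)  0-01(✓)  0-10(✓)  0-11(✓)  00-0(✓)  00-1(✓)  000-(✓)  001-(✓)  01-1(✓)  011-(✓)  1-01(✓)  10-1(✓)  101-(✓)  110-
size-2^2 implicants → --01  -0-1  -01-  0--1  0-1-  00--
Unchecked terms (primes): --01, -0-1, -01-, 0--1, 0-1-, 00--, 110-

110-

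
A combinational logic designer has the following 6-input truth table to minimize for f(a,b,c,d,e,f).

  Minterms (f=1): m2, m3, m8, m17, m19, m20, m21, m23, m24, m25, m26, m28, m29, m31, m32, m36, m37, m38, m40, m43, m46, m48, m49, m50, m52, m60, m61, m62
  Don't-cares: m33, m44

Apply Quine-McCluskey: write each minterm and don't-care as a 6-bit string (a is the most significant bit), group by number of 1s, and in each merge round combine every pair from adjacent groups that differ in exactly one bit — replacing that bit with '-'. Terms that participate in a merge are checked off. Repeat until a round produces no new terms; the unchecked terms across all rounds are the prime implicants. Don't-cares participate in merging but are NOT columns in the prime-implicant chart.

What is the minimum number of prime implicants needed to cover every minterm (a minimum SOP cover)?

14

[col 0] 000010*, 000011*, 001000*, 010001*, 010011*, 010100*, 010101*, 010111*, 011000*, 011001*, 011010*, 011100*, 011101*, 011111*, 100000*, 100001*, 100100*, 100101*, 100110*, 101000*, 101011, 101100*, 101110*, 110000*, 110001*, 110010*, 110100*, 111100*, 111101*, 111110*
[col 1] -01000, -10001, -10100*, -11100*, -11101*, 0-0011, 0-1000, 00001-, 01-001*, 01-100*, 01-101*, 01-111*, 010-01*, 010-11*, 0100-1*, 0101-1*, 01010-*, 011-00*, 011-01*, 0110-0, 01100-*, 0111-1*, 01110-*, 1-0000*, 1-0001*, 1-0100*, 1-1100*, 1-1110*, 10-000*, 10-100*, 10-110*, 100-00*, 100-01*, 10000-*, 1001-0*, 10010-*, 101-00*, 1011-0*, 11-100*, 110-00*, 1100-0, 11000-*, 1111-0*, 11110-*
[col 2] -1-100, -1110-, 01--01, 01-1-1, 01-10-, 010--1, 011-0-, 1--100, 1-0-00, 1-000-, 1-11-0, 10--00, 10-1-0, 100-0-
Prime implicants: -01000, -1-100, -10001, -1110-, 0-0011, 0-1000, 00001-, 01--01, 01-1-1, 01-10-, 010--1, 011-0-, 0110-0, 1--100, 1-0-00, 1-000-, 1-11-0, 10--00, 10-1-0, 100-0-, 101011, 1100-0
PI chart (minterm → PIs covering it):
  2 | 00001-  (sole → essential)
  3 | 0-0011,00001-
  8 | -01000,0-1000
  17 | -10001,01--01,010--1
  19 | 0-0011,010--1
  20 | -1-100,01-10-
  21 | 01--01,01-1-1,01-10-,010--1
  23 | 01-1-1,010--1
  24 | 0-1000,011-0-,0110-0
  25 | 01--01,011-0-
  26 | 0110-0  (sole → essential)
  28 | -1-100,-1110-,01-10-,011-0-
  29 | -1110-,01--01,01-1-1,01-10-,011-0-
  31 | 01-1-1  (sole → essential)
  32 | 1-0-00,1-000-,10--00,100-0-
  36 | 1--100,1-0-00,10--00,10-1-0,100-0-
  37 | 100-0-  (sole → essential)
  38 | 10-1-0  (sole → essential)
  40 | -01000,10--00
  43 | 101011  (sole → essential)
  46 | 1-11-0,10-1-0
  48 | 1-0-00,1-000-,1100-0
  49 | -10001,1-000-
  50 | 1100-0  (sole → essential)
  52 | -1-100,1--100,1-0-00
  60 | -1-100,-1110-,1--100,1-11-0
  61 | -1110-  (sole → essential)
  62 | 1-11-0  (sole → essential)
Essential prime implicants: -1110-, 00001-, 01-1-1, 0110-0, 1-11-0, 10-1-0, 100-0-, 101011, 1100-0
Petrick residual → -01000, -1-100, -10001, 0-0011, 01--01
Minimum SOP uses 14 PIs: b'cd'e'f' + bde'f' + bc'd'e'f + bcde' + a'c'd'ef + a'b'c'd'e + a'be'f + a'bdf + a'bcd'f' + acdf' + ab'df' + ab'c'e' + ab'cd'ef + abc'd'f'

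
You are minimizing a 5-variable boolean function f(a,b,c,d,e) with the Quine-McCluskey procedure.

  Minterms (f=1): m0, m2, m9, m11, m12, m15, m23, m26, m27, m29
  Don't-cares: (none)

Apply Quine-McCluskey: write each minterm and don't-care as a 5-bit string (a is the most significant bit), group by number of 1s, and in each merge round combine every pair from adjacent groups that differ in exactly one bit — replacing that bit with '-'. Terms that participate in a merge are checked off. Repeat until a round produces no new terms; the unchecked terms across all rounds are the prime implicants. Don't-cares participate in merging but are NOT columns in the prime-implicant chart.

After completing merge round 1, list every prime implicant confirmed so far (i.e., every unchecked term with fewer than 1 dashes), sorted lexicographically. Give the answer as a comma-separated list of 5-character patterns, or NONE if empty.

Round 0: 00000✓ 00010✓ 01001✓ 01011✓ 01100 01111✓ 10111 11010✓ 11011✓ 11101
Round 1: -1011 000-0 01-11 010-1 1101-
PIs = {-1011, 000-0, 01-11, 010-1, 01100, 10111, 1101-, 11101}

01100, 10111, 11101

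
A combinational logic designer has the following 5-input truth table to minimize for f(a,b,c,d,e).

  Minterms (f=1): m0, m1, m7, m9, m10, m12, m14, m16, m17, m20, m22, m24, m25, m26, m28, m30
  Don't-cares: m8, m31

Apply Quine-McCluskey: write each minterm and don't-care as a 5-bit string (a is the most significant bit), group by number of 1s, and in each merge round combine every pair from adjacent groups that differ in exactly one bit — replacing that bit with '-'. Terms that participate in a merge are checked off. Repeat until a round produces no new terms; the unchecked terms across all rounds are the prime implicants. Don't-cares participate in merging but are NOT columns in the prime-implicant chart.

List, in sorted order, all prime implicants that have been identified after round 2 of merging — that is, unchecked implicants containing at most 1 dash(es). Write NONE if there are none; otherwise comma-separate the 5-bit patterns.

00111, 1111-

Round 0: 00000✓ 00001✓ 00111 01000✓ 01001✓ 01010✓ 01100✓ 01110✓ 10000✓ 10001✓ 10100✓ 10110✓ 11000✓ 11001✓ 11010✓ 11100✓ 11110✓ 11111✓
Round 1: -0000✓ -0001✓ -1000✓ -1001✓ -1010✓ -1100✓ -1110✓ 0-000✓ 0-001✓ 0000-✓ 01-00✓ 01-10✓ 010-0✓ 0100-✓ 011-0✓ 1-000✓ 1-001✓ 1-100✓ 1-110✓ 10-00✓ 1000-✓ 101-0✓ 11-00✓ 11-10✓ 110-0✓ 1100-✓ 111-0✓ 1111-
Round 2: --000✓ --001✓ -000-✓ -1-00✓ -1-10✓ -10-0✓ -100-✓ -11-0✓ 0-00-✓ 01--0✓ 1--00 1-00-✓ 1-1-0 11--0✓
Round 3: --00- -1--0
PIs = {--00-, -1--0, 00111, 1--00, 1-1-0, 1111-}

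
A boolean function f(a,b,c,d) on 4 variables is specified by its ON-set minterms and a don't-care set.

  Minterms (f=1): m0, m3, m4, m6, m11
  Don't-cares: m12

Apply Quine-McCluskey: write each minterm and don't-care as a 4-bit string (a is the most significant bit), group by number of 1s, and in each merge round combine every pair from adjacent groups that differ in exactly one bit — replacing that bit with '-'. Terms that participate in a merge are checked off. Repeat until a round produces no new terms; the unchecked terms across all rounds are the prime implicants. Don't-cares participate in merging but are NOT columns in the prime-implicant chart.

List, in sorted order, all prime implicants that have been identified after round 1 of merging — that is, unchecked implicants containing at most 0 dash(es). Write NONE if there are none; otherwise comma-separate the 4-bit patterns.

size-2^0 implicants → 0000(✓)  0011(✓)  0100(✓)  0110(✓)  1011(✓)  1100(✓)
size-2^1 implicants → -011  -100  0-00  01-0
Unchecked terms (primes): -011, -100, 0-00, 01-0

NONE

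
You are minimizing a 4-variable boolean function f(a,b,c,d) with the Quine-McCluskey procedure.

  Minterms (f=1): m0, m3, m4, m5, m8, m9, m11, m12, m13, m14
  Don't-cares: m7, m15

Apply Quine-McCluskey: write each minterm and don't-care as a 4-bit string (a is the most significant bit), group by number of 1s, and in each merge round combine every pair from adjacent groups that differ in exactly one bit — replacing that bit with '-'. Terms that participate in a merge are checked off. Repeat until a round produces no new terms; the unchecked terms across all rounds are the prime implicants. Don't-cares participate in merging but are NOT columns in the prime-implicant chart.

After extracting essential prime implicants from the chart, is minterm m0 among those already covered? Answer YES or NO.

[col 0] 0000*, 0011*, 0100*, 0101*, 0111*, 1000*, 1001*, 1011*, 1100*, 1101*, 1110*, 1111*
[col 1] -000*, -011*, -100*, -101*, -111*, 0-00*, 0-11*, 01-1*, 010-*, 1-00*, 1-01*, 1-11*, 10-1*, 100-*, 11-0*, 11-1*, 110-*, 111-*
[col 2] --00, --11, -1-1, -10-, 1--1, 1-0-, 11--
Prime implicants: --00, --11, -1-1, -10-, 1--1, 1-0-, 11--
PI chart (minterm → PIs covering it):
  0 | --00  (sole → essential)
  3 | --11  (sole → essential)
  4 | --00,-10-
  5 | -1-1,-10-
  8 | --00,1-0-
  9 | 1--1,1-0-
  11 | --11,1--1
  12 | --00,-10-,1-0-,11--
  13 | -1-1,-10-,1--1,1-0-,11--
  14 | 11--  (sole → essential)
Essential prime implicants: --00, --11, 11--

YES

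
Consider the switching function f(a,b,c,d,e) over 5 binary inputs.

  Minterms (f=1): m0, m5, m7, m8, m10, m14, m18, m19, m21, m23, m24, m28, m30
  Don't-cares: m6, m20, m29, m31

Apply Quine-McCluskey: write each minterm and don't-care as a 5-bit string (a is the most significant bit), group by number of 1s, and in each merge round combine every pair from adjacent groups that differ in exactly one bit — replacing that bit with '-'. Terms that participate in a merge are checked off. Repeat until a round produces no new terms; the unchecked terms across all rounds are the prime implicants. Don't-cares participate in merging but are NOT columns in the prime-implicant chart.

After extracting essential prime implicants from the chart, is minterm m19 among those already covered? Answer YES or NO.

[col 0] 00000*, 00101*, 00110*, 00111*, 01000*, 01010*, 01110*, 10010*, 10011*, 10100*, 10101*, 10111*, 11000*, 11100*, 11101*, 11110*, 11111*
[col 1] -0101*, -0111*, -1000, -1110, 0-000, 0-110, 001-1*, 0011-, 01-10, 010-0, 1-100*, 1-101*, 1-111*, 10-11, 1001-, 101-1*, 1010-*, 11-00, 111-0*, 111-1*, 1110-*, 1111-*
[col 2] -01-1, 1-1-1, 1-10-, 111--
Prime implicants: -01-1, -1000, -1110, 0-000, 0-110, 0011-, 01-10, 010-0, 1-1-1, 1-10-, 10-11, 1001-, 11-00, 111--
PI chart (minterm → PIs covering it):
  0 | 0-000  (sole → essential)
  5 | -01-1  (sole → essential)
  7 | -01-1,0011-
  8 | -1000,0-000,010-0
  10 | 01-10,010-0
  14 | -1110,0-110,01-10
  18 | 1001-  (sole → essential)
  19 | 10-11,1001-
  21 | -01-1,1-1-1,1-10-
  23 | -01-1,1-1-1,10-11
  24 | -1000,11-00
  28 | 1-10-,11-00,111--
  30 | -1110,111--
Essential prime implicants: -01-1, 0-000, 1001-

YES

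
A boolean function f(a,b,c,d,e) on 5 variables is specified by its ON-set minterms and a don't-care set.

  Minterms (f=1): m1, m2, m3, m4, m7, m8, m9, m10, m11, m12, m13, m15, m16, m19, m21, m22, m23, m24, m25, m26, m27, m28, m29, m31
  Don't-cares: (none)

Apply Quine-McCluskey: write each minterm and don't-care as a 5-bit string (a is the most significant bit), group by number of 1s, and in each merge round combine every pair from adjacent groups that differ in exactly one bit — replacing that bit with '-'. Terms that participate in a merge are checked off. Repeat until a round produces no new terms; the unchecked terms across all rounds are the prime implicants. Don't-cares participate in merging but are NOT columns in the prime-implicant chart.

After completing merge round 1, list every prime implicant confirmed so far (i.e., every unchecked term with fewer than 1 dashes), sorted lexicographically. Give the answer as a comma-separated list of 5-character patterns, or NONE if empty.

NONE

Round 0: 00001✓ 00010✓ 00011✓ 00100✓ 00111✓ 01000✓ 01001✓ 01010✓ 01011✓ 01100✓ 01101✓ 01111✓ 10000✓ 10011✓ 10101✓ 10110✓ 10111✓ 11000✓ 11001✓ 11010✓ 11011✓ 11100✓ 11101✓ 11111✓
Round 1: -0011✓ -0111✓ -1000✓ -1001✓ -1010✓ -1011✓ -1100✓ -1101✓ -1111✓ 0-001✓ 0-010✓ 0-011✓ 0-100 0-111✓ 00-11✓ 000-1✓ 0001-✓ 01-00✓ 01-01✓ 01-11✓ 010-0✓ 010-1✓ 0100-✓ 0101-✓ 011-1✓ 0110-✓ 1-000 1-011✓ 1-101✓ 1-111✓ 10-11✓ 101-1✓ 1011- 11-00✓ 11-01✓ 11-11✓ 110-0✓ 110-1✓ 1100-✓ 1101-✓ 111-1✓ 1110-✓
Round 2: --011✓ --111✓ -0-11✓ -1-00✓ -1-01✓ -1-11✓ -10-0✓ -10-1✓ -100-✓ -101-✓ -11-1✓ -110-✓ 0--11✓ 0-0-1 0-01- 01--1✓ 01-0-✓ 010--✓ 1--11✓ 1-1-1 11--1✓ 11-0-✓ 110--✓
Round 3: ---11 -1--1 -1-0- -10--
PIs = {---11, -1--1, -1-0-, -10--, 0-0-1, 0-01-, 0-100, 1-000, 1-1-1, 1011-}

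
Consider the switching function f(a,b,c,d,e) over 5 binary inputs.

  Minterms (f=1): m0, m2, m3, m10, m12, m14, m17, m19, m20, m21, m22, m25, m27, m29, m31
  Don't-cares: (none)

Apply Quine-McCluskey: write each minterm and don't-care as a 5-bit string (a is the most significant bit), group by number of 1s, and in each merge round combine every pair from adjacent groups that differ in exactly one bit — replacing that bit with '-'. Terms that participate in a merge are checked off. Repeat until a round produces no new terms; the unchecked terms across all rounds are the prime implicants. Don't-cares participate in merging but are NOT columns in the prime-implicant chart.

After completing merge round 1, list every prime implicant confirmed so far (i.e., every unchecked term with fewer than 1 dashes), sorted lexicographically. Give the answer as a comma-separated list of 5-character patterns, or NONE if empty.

NONE

Round 0: 00000✓ 00010✓ 00011✓ 01010✓ 01100✓ 01110✓ 10001✓ 10011✓ 10100✓ 10101✓ 10110✓ 11001✓ 11011✓ 11101✓ 11111✓
Round 1: -0011 0-010 000-0 0001- 01-10 011-0 1-001✓ 1-011✓ 1-101✓ 10-01✓ 100-1✓ 101-0 1010- 11-01✓ 11-11✓ 110-1✓ 111-1✓
Round 2: 1--01 1-0-1 11--1
PIs = {-0011, 0-010, 000-0, 0001-, 01-10, 011-0, 1--01, 1-0-1, 101-0, 1010-, 11--1}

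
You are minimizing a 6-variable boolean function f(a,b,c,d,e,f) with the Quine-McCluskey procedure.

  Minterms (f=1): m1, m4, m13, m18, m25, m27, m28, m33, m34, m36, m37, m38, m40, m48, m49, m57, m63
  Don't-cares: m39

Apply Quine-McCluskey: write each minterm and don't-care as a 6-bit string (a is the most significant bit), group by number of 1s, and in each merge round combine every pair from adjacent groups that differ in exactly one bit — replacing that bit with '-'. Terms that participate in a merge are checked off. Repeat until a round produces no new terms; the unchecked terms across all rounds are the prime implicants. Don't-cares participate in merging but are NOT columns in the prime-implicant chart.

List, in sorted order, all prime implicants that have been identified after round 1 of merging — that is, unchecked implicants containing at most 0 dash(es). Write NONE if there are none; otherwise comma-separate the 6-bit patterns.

001101, 010010, 011100, 101000, 111111

size-2^0 implicants → 000001(✓)  000100(✓)  001101  010010  011001(✓)  011011(✓)  011100  100001(✓)  100010(✓)  100100(✓)  100101(✓)  100110(✓)  100111(✓)  101000  110000(✓)  110001(✓)  111001(✓)  111111
size-2^1 implicants → -00001  -00100  -11001  0110-1  1-0001  100-01  100-10  1001-0(✓)  1001-1(✓)  10010-(✓)  10011-(✓)  11-001  11000-
size-2^2 implicants → 1001--
Unchecked terms (primes): -00001, -00100, -11001, 001101, 010010, 0110-1, 011100, 1-0001, 100-01, 100-10, 1001--, 101000, 11-001, 11000-, 111111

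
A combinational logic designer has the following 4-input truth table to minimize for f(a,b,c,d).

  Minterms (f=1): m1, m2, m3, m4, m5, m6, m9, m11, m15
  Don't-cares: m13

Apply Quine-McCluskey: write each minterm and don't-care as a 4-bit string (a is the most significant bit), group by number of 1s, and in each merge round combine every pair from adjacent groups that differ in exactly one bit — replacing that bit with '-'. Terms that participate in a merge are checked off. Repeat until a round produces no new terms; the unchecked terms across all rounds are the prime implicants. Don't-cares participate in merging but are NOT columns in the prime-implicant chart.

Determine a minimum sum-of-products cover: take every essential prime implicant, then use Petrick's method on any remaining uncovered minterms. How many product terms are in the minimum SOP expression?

[col 0] 0001*, 0010*, 0011*, 0100*, 0101*, 0110*, 1001*, 1011*, 1101*, 1111*
[col 1] -001*, -011*, -101*, 0-01*, 0-10, 00-1*, 001-, 01-0, 010-, 1-01*, 1-11*, 10-1*, 11-1*
[col 2] --01, -0-1, 1--1
Prime implicants: --01, -0-1, 0-10, 001-, 01-0, 010-, 1--1
PI chart (minterm → PIs covering it):
  1 | --01,-0-1
  2 | 0-10,001-
  3 | -0-1,001-
  4 | 01-0,010-
  5 | --01,010-
  6 | 0-10,01-0
  9 | --01,-0-1,1--1
  11 | -0-1,1--1
  15 | 1--1  (sole → essential)
Essential prime implicants: 1--1
Petrick residual → --01, 001-, 01-0
Minimum SOP uses 4 PIs: c'd + a'b'c + a'bd' + ad

4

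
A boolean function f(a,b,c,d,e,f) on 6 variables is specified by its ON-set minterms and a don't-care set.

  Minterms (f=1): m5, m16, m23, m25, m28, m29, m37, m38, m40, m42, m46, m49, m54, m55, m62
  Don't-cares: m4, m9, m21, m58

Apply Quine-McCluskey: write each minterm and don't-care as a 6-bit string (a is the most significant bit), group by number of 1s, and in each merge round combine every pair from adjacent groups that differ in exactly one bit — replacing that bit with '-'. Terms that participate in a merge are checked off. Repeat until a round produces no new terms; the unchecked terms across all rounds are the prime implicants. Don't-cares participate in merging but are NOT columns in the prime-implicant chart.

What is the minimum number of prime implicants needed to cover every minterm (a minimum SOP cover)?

[col 0] 000100*, 000101*, 001001*, 010000, 010101*, 010111*, 011001*, 011100*, 011101*, 100101*, 100110*, 101000*, 101010*, 101110*, 110001, 110110*, 110111*, 111010*, 111110*
[col 1] -00101, -10111, 0-0101, 0-1001, 00010-, 01-101, 0101-1, 011-01, 01110-, 1-0110*, 1-1010*, 1-1110*, 10-110*, 101-10*, 1010-0, 11-110*, 11011-, 111-10*
[col 2] 1--110, 1-1-10
Prime implicants: -00101, -10111, 0-0101, 0-1001, 00010-, 01-101, 010000, 0101-1, 011-01, 01110-, 1--110, 1-1-10, 1010-0, 110001, 11011-
PI chart (minterm → PIs covering it):
  5 | -00101,0-0101,00010-
  16 | 010000  (sole → essential)
  23 | -10111,0101-1
  25 | 0-1001,011-01
  28 | 01110-  (sole → essential)
  29 | 01-101,011-01,01110-
  37 | -00101  (sole → essential)
  38 | 1--110  (sole → essential)
  40 | 1010-0  (sole → essential)
  42 | 1-1-10,1010-0
  46 | 1--110,1-1-10
  49 | 110001  (sole → essential)
  54 | 1--110,11011-
  55 | -10111,11011-
  62 | 1--110,1-1-10
Essential prime implicants: -00101, 010000, 01110-, 1--110, 1010-0, 110001
Petrick residual → -10111, 0-1001
Minimum SOP uses 8 PIs: b'c'de'f + bc'def + a'cd'e'f + a'bc'd'e'f' + a'bcde' + adef' + ab'cd'f' + abc'd'e'f

8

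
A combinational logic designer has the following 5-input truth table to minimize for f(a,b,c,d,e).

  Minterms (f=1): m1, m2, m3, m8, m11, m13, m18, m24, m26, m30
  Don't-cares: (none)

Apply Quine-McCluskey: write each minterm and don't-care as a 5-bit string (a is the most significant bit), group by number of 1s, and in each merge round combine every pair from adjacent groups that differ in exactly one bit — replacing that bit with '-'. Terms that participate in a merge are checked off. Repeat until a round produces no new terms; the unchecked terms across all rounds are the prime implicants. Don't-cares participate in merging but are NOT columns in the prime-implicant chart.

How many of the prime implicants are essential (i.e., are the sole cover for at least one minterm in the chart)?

size-2^0 implicants → 00001(✓)  00010(✓)  00011(✓)  01000(✓)  01011(✓)  01101  10010(✓)  11000(✓)  11010(✓)  11110(✓)
size-2^1 implicants → -0010  -1000  0-011  000-1  0001-  1-010  11-10  110-0
Unchecked terms (primes): -0010, -1000, 0-011, 000-1, 0001-, 01101, 1-010, 11-10, 110-0
Minterm coverage:
  m1 ⊆ 000-1 [E]
  m2 ⊆ -0010,0001-
  m3 ⊆ 0-011,000-1,0001-
  m8 ⊆ -1000 [E]
  m11 ⊆ 0-011 [E]
  m13 ⊆ 01101 [E]
  m18 ⊆ -0010,1-010
  m24 ⊆ -1000,110-0
  m26 ⊆ 1-010,11-10,110-0
  m30 ⊆ 11-10 [E]
E = {-1000, 0-011, 000-1, 01101, 11-10}

5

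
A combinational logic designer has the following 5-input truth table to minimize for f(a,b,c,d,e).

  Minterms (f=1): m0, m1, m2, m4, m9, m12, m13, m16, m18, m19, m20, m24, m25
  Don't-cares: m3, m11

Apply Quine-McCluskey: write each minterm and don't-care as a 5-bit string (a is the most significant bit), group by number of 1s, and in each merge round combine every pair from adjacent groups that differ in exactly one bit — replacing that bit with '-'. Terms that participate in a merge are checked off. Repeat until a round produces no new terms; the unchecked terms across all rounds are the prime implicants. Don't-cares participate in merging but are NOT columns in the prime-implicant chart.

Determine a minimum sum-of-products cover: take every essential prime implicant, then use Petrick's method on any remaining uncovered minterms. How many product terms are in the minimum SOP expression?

5

size-2^0 implicants → 00000(✓)  00001(✓)  00010(✓)  00011(✓)  00100(✓)  01001(✓)  01011(✓)  01100(✓)  01101(✓)  10000(✓)  10010(✓)  10011(✓)  10100(✓)  11000(✓)  11001(✓)
size-2^1 implicants → -0000(✓)  -0010(✓)  -0011(✓)  -0100(✓)  -1001  0-001(✓)  0-011(✓)  0-100  00-00(✓)  000-0(✓)  000-1(✓)  0000-(✓)  0001-(✓)  01-01  010-1(✓)  0110-  1-000  10-00(✓)  100-0(✓)  1001-(✓)  1100-
size-2^2 implicants → -0-00  -00-0  -001-  0-0-1  000--
Unchecked terms (primes): -0-00, -00-0, -001-, -1001, 0-0-1, 0-100, 000--, 01-01, 0110-, 1-000, 1100-
Minterm coverage:
  m0 ⊆ -0-00,-00-0,000--
  m1 ⊆ 0-0-1,000--
  m2 ⊆ -00-0,-001-,000--
  m4 ⊆ -0-00,0-100
  m9 ⊆ -1001,0-0-1,01-01
  m12 ⊆ 0-100,0110-
  m13 ⊆ 01-01,0110-
  m16 ⊆ -0-00,-00-0,1-000
  m18 ⊆ -00-0,-001-
  m19 ⊆ -001- [E]
  m20 ⊆ -0-00 [E]
  m24 ⊆ 1-000,1100-
  m25 ⊆ -1001,1100-
E = {-0-00, -001-}
Petrick residual → 0-0-1, 0110-, 1100-
Cover = b'd'e' + b'c'd + a'c'e + a'bcd' + abc'd'  |cover|=5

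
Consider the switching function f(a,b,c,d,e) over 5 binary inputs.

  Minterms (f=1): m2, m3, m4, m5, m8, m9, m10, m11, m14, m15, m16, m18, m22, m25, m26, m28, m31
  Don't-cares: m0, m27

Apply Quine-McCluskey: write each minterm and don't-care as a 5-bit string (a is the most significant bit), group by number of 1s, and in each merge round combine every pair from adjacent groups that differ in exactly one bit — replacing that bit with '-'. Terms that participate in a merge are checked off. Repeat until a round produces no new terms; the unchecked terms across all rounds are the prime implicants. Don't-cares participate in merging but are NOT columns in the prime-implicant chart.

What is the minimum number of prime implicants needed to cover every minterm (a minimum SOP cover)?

10

[col 0] 00000*, 00010*, 00011*, 00100*, 00101*, 01000*, 01001*, 01010*, 01011*, 01110*, 01111*, 10000*, 10010*, 10110*, 11001*, 11010*, 11011*, 11100, 11111*
[col 1] -0000*, -0010*, -1001*, -1010*, -1011*, -1111*, 0-000*, 0-010*, 0-011*, 00-00, 000-0*, 0001-*, 0010-, 01-10*, 01-11*, 010-0*, 010-1*, 0100-*, 0101-*, 0111-*, 1-010*, 10-10, 100-0*, 11-11*, 110-1*, 1101-*
[col 2] --010, -00-0, -1-11, -10-1, -101-, 0-0-0, 0-01-, 01-1-, 010--
Prime implicants: --010, -00-0, -1-11, -10-1, -101-, 0-0-0, 0-01-, 00-00, 0010-, 01-1-, 010--, 10-10, 11100
PI chart (minterm → PIs covering it):
  2 | --010,-00-0,0-0-0,0-01-
  3 | 0-01-  (sole → essential)
  4 | 00-00,0010-
  5 | 0010-  (sole → essential)
  8 | 0-0-0,010--
  9 | -10-1,010--
  10 | --010,-101-,0-0-0,0-01-,01-1-,010--
  11 | -1-11,-10-1,-101-,0-01-,01-1-,010--
  14 | 01-1-  (sole → essential)
  15 | -1-11,01-1-
  16 | -00-0  (sole → essential)
  18 | --010,-00-0,10-10
  22 | 10-10  (sole → essential)
  25 | -10-1  (sole → essential)
  26 | --010,-101-
  28 | 11100  (sole → essential)
  31 | -1-11  (sole → essential)
Essential prime implicants: -00-0, -1-11, -10-1, 0-01-, 0010-, 01-1-, 10-10, 11100
Petrick residual → --010, 0-0-0
Minimum SOP uses 10 PIs: c'de' + b'c'e' + bde + bc'e + a'c'e' + a'c'd + a'b'cd' + a'bd + ab'de' + abcd'e'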